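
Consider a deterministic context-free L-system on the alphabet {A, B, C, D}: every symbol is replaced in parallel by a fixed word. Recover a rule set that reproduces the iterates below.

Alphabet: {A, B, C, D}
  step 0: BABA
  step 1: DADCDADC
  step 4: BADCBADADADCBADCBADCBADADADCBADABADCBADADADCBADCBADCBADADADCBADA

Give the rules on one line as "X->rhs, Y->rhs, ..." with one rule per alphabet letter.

  step 0 ⇒ step 1: BABA ⇒ DA·DC·DA·DC
    A ↦ DC
    B ↦ DA
    C ↦ DA  (constrained at step 1)
    D ↦ BA  (constrained at step 1)

A->DC, B->DA, C->DA, D->BA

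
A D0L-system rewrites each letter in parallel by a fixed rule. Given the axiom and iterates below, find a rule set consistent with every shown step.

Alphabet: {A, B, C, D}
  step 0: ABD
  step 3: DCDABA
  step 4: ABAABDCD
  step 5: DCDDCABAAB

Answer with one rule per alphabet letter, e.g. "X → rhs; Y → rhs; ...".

  step 4 ⇒ step 5: ABAABDCD ⇒ D·C·D·D·C·AB·A·AB
    A ↦ D
    B ↦ C
    C ↦ A
    D ↦ AB

A->D, B->C, C->A, D->AB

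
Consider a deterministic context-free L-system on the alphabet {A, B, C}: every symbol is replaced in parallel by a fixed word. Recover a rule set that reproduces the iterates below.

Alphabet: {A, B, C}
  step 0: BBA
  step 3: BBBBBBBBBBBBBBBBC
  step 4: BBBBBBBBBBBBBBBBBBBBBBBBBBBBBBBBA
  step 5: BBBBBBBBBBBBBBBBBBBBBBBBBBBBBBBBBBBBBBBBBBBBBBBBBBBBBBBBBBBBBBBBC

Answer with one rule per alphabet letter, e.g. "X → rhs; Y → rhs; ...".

A->C, B->BB, C->A

  step 4 ⇒ step 5: BBBBBBBBBBBBBBBBBBBBBBBBBBBBBBBBA ⇒ BB·BB·BB·BB·BB·BB·BB·BB·BB·BB·BB·BB·BB·BB·BB·BB·BB·BB·BB·BB·BB·BB·BB·BB·BB·BB·BB·BB·BB·BB·BB·BB·C
    A ↦ C
    B ↦ BB
  step 3 ⇒ step 4: BBBBBBBBBBBBBBBBC ⇒ BB·BB·BB·BB·BB·BB·BB·BB·BB·BB·BB·BB·BB·BB·BB·BB·A
    C ↦ A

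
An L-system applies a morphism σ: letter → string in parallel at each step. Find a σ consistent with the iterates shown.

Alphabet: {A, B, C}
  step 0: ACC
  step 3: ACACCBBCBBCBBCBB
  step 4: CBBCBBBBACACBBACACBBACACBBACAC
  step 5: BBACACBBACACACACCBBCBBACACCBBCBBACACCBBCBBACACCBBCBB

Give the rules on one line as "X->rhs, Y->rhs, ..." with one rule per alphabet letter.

  step 4 ⇒ step 5: CBBCBBBBACACBBACACBBACACBBACAC ⇒ BB·AC·AC·BB·AC·AC·AC·AC·C·BB·C·BB·AC·AC·C·BB·C·BB·AC·AC·C·BB·C·BB·AC·AC·C·BB·C·BB
    A ↦ C
    B ↦ AC
    C ↦ BB

A->C, B->AC, C->BB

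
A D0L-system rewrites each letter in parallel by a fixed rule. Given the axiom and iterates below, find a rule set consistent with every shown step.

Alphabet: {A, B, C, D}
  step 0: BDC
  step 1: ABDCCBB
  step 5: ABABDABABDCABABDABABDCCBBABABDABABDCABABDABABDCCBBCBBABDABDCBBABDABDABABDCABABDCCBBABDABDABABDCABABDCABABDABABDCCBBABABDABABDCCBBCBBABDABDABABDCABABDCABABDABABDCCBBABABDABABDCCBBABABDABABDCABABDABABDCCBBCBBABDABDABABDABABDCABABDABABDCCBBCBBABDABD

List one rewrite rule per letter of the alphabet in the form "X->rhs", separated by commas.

  step 0 ⇒ step 1: BDC ⇒ ABD·C·CBB
    B ↦ ABD
    C ↦ CBB
    D ↦ C
    A ↦ AB  (constrained at step 1)

A->AB, B->ABD, C->CBB, D->C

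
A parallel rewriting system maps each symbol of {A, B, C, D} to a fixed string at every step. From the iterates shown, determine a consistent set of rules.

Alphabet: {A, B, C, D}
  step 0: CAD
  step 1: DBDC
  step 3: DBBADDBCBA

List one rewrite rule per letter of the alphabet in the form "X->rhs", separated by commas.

A->D, B->BA, C->DB, D->C

  step 0 ⇒ step 1: CAD ⇒ DB·D·C
    A ↦ D
    C ↦ DB
    D ↦ C
    B ↦ BA  (constrained at step 1)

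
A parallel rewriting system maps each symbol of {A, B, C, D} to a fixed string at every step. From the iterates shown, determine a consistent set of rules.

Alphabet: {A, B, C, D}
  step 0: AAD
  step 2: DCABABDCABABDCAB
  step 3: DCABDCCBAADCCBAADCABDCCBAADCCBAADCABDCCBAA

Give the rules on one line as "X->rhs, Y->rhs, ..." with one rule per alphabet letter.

A->DCC, B->BAA, C->AB, D->DC

  step 2 ⇒ step 3: DCABABDCABABDCAB ⇒ DC·AB·DCC·BAA·DCC·BAA·DC·AB·DCC·BAA·DCC·BAA·DC·AB·DCC·BAA
    A ↦ DCC
    B ↦ BAA
    C ↦ AB
    D ↦ DC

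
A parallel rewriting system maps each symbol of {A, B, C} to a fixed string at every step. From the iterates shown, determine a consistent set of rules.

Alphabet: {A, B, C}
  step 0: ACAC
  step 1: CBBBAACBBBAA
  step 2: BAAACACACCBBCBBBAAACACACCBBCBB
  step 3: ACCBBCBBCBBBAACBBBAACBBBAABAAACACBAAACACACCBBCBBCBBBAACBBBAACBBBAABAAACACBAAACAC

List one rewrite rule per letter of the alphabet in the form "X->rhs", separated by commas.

A->CBB, B->AC, C->BAA

  step 2 ⇒ step 3: BAAACACACCBBCBBBAAACACACCBBCBB ⇒ AC·CBB·CBB·CBB·BAA·CBB·BAA·CBB·BAA·BAA·AC·AC·BAA·AC·AC·AC·CBB·CBB·CBB·BAA·CBB·BAA·CBB·BAA·BAA·AC·AC·BAA·AC·AC
    A ↦ CBB
    B ↦ AC
    C ↦ BAA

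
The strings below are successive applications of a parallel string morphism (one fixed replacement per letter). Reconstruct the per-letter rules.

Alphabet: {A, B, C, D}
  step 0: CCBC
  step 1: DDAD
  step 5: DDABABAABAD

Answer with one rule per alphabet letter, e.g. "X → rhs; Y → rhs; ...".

A->BA, B->A, C->D, D->C

  step 0 ⇒ step 1: CCBC ⇒ D·D·A·D
    B ↦ A
    C ↦ D
    A ↦ BA  (constrained at step 1)
    D ↦ C  (constrained at step 1)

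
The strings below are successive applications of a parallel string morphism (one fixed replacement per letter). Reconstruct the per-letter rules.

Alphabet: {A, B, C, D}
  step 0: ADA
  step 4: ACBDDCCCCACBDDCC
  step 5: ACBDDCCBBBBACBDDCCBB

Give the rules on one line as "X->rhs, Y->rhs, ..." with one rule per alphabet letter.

A->AC, B->DD, C->B, D->C

  step 4 ⇒ step 5: ACBDDCCCCACBDDCC ⇒ AC·B·DD·C·C·B·B·B·B·AC·B·DD·C·C·B·B
    A ↦ AC
    B ↦ DD
    C ↦ B
    D ↦ C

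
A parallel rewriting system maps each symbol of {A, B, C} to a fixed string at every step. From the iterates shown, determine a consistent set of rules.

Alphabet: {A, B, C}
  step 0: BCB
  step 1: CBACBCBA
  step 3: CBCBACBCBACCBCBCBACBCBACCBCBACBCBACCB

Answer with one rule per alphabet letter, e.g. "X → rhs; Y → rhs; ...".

  step 0 ⇒ step 1: BCB ⇒ CBA·CB·CBA
    B ↦ CBA
    C ↦ CB
    A ↦ C  (constrained at step 1)

A->C, B->CBA, C->CB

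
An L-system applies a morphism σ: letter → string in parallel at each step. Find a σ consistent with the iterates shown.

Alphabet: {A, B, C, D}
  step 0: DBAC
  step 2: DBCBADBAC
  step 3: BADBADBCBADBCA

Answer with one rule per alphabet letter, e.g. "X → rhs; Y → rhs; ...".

  step 2 ⇒ step 3: DBCBADBAC ⇒ BA·DB·A·DB·C·BA·DB·C·A
    A ↦ C
    B ↦ DB
    C ↦ A
    D ↦ BA

A->C, B->DB, C->A, D->BA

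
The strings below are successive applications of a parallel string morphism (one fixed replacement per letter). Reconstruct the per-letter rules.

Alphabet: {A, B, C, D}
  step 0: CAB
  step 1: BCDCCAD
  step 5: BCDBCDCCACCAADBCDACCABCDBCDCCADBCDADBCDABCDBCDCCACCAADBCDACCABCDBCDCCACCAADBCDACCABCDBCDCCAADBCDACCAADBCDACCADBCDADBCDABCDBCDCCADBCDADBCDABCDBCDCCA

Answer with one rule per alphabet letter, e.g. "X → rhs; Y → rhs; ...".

  step 0 ⇒ step 1: CAB ⇒ BCD·CCA·D
    A ↦ CCA
    B ↦ D
    C ↦ BCD
    D ↦ A  (constrained at step 1)

A->CCA, B->D, C->BCD, D->A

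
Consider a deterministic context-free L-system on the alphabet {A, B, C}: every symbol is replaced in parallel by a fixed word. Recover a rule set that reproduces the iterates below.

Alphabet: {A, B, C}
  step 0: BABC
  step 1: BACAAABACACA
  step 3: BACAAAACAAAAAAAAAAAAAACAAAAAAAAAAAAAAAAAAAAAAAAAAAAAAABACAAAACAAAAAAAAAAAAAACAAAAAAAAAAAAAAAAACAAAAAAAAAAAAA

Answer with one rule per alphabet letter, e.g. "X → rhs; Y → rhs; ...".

A->AAA, B->BAC, C->ACA

  step 0 ⇒ step 1: BABC ⇒ BAC·AAA·BAC·ACA
    A ↦ AAA
    B ↦ BAC
    C ↦ ACA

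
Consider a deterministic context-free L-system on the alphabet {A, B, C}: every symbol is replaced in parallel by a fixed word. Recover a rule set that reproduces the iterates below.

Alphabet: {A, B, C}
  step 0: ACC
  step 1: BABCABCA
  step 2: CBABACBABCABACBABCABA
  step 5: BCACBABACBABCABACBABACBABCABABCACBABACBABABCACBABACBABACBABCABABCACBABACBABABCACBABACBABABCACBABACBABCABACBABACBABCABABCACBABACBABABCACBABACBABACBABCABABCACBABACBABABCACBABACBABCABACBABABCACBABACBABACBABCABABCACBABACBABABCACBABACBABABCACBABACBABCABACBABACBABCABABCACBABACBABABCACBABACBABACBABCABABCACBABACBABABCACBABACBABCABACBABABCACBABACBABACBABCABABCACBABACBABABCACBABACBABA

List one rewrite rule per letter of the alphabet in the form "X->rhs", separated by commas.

A->BA, B->CBA, C->BCA

  step 1 ⇒ step 2: BABCABCA ⇒ CBA·BA·CBA·BCA·BA·CBA·BCA·BA
    A ↦ BA
    B ↦ CBA
    C ↦ BCA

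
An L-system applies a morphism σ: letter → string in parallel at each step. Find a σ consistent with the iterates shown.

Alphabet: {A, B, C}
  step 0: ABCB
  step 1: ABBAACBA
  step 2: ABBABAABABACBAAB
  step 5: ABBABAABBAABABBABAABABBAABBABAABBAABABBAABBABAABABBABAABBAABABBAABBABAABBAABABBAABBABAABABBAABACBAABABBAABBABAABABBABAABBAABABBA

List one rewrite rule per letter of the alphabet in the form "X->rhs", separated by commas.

  step 1 ⇒ step 2: ABBAACBA ⇒ AB·BA·BA·AB·AB·AC·BA·AB
    A ↦ AB
    B ↦ BA
    C ↦ AC

A->AB, B->BA, C->AC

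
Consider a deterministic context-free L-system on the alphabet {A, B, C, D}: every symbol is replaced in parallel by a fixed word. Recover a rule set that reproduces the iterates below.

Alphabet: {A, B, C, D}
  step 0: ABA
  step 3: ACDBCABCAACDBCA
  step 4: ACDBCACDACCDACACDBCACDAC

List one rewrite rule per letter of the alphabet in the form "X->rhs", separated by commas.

A->AC, B->C, C->D, D->BCA

  step 3 ⇒ step 4: ACDBCABCAACDBCA ⇒ AC·D·BCA·C·D·AC·C·D·AC·AC·D·BCA·C·D·AC
    A ↦ AC
    B ↦ C
    C ↦ D
    D ↦ BCA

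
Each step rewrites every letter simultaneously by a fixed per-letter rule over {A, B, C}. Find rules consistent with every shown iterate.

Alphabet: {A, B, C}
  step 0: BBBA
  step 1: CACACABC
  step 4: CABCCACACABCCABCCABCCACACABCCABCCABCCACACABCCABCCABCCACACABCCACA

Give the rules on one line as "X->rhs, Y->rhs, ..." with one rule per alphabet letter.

  step 0 ⇒ step 1: BBBA ⇒ CA·CA·CA·BC
    A ↦ BC
    B ↦ CA
    C ↦ CA  (constrained at step 1)

A->BC, B->CA, C->CA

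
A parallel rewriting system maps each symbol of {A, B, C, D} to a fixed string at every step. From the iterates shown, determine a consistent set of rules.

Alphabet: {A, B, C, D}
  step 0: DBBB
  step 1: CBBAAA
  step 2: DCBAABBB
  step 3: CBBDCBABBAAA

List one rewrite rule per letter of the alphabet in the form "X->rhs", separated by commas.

A->B, B->A, C->DCB, D->CBB

  step 2 ⇒ step 3: DCBAABBB ⇒ CBB·DCB·A·B·B·A·A·A
    A ↦ B
    B ↦ A
    C ↦ DCB
    D ↦ CBB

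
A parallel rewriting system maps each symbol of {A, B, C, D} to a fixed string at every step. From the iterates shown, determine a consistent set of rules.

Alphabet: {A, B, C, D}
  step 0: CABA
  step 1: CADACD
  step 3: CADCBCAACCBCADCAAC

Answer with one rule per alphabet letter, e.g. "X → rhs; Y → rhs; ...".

  step 0 ⇒ step 1: CABA ⇒ CA·D·AC·D
    A ↦ D
    B ↦ AC
    C ↦ CA
    D ↦ CB  (constrained at step 1)

A->D, B->AC, C->CA, D->CB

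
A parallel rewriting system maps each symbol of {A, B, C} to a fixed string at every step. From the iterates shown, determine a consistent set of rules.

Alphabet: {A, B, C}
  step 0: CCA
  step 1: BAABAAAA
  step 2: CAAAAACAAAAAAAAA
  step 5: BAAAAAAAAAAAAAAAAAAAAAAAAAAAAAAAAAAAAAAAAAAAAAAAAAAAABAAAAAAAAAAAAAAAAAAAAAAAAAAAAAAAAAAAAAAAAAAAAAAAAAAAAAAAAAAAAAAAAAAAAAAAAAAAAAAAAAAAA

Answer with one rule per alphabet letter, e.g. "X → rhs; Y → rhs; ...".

A->AA, B->CA, C->BAA

  step 1 ⇒ step 2: BAABAAAA ⇒ CA·AA·AA·CA·AA·AA·AA·AA
    A ↦ AA
    B ↦ CA
  step 0 ⇒ step 1: CCA ⇒ BAA·BAA·AA
    C ↦ BAA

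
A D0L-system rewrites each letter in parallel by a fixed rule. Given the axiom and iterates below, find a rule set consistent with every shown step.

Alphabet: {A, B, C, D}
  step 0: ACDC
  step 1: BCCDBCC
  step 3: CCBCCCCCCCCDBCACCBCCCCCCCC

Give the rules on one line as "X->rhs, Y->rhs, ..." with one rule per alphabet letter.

A->B, B->CA, C->CC, D->DB

  step 0 ⇒ step 1: ACDC ⇒ B·CC·DB·CC
    A ↦ B
    C ↦ CC
    D ↦ DB
    B ↦ CA  (constrained at step 1)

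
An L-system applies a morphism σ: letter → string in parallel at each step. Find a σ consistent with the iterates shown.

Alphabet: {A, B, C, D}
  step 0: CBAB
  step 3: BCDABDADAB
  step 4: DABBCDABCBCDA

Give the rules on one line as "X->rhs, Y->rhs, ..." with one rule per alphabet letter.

  step 3 ⇒ step 4: BCDABDADAB ⇒ DA·B·B·C·DA·B·C·B·C·DA
    A ↦ C
    B ↦ DA
    C ↦ B
    D ↦ B

A->C, B->DA, C->B, D->B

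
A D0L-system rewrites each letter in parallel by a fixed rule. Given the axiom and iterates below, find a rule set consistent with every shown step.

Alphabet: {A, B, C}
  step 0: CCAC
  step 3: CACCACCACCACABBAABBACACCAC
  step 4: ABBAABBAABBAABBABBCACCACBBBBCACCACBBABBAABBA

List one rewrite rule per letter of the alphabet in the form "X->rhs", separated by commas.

  step 3 ⇒ step 4: CACCACCACCACABBAABBACACCAC ⇒ A·BB·A·A·BB·A·A·BB·A·A·BB·A·BB·CAC·CAC·BB·BB·CAC·CAC·BB·A·BB·A·A·BB·A
    A ↦ BB
    B ↦ CAC
    C ↦ A

A->BB, B->CAC, C->A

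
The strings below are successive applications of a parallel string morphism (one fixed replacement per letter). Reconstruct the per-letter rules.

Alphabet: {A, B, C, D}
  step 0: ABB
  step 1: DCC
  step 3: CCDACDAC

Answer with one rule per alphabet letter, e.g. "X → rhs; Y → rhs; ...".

  step 0 ⇒ step 1: ABB ⇒ D·C·C
    A ↦ D
    B ↦ C
    C ↦ AC  (constrained at step 1)
    D ↦ BB  (constrained at step 1)

A->D, B->C, C->AC, D->BB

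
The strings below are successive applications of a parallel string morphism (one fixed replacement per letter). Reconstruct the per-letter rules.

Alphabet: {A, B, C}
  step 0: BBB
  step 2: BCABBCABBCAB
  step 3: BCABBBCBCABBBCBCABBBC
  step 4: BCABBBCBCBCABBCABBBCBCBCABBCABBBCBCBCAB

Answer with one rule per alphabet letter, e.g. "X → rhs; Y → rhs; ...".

  step 3 ⇒ step 4: BCABBBCBCABBBCBCABBBC ⇒ BC·AB·B·BC·BC·BC·AB·BC·AB·B·BC·BC·BC·AB·BC·AB·B·BC·BC·BC·AB
    A ↦ B
    B ↦ BC
    C ↦ AB

A->B, B->BC, C->AB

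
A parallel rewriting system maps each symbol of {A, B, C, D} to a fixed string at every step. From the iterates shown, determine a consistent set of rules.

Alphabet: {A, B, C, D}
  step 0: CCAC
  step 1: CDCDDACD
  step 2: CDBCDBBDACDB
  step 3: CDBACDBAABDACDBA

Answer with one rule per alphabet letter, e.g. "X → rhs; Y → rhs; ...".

A->DA, B->A, C->CD, D->B

  step 2 ⇒ step 3: CDBCDBBDACDB ⇒ CD·B·A·CD·B·A·A·B·DA·CD·B·A
    A ↦ DA
    B ↦ A
    C ↦ CD
    D ↦ B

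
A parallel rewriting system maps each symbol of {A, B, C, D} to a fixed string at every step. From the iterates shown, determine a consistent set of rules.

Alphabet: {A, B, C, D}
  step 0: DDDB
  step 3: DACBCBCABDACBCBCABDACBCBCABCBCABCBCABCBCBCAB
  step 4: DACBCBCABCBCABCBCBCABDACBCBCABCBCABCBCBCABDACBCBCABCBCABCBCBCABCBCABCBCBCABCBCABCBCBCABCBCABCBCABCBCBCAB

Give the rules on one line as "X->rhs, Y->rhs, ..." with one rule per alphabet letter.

  step 3 ⇒ step 4: DACBCBCABDACBCBCABDACBCBCABCBCABCBCABCBCBCAB ⇒ DA·CB·CB·CAB·CB·CAB·CB·CB·CAB·DA·CB·CB·CAB·CB·CAB·CB·CB·CAB·DA·CB·CB·CAB·CB·CAB·CB·CB·CAB·CB·CAB·CB·CB·CAB·CB·CAB·CB·CB·CAB·CB·CAB·CB·CAB·CB·CB·CAB
    A ↦ CB
    B ↦ CAB
    C ↦ CB
    D ↦ DA

A->CB, B->CAB, C->CB, D->DA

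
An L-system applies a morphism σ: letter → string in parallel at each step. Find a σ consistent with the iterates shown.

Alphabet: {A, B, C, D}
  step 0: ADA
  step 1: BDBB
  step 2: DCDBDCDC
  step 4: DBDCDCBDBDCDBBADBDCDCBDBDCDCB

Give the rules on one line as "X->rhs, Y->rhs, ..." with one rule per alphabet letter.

A->B, B->DC, C->BA, D->DB

  step 1 ⇒ step 2: BDBB ⇒ DC·DB·DC·DC
    B ↦ DC
    D ↦ DB
  step 0 ⇒ step 1: ADA ⇒ B·DB·B
    A ↦ B
    C ↦ BA  (constrained at step 2)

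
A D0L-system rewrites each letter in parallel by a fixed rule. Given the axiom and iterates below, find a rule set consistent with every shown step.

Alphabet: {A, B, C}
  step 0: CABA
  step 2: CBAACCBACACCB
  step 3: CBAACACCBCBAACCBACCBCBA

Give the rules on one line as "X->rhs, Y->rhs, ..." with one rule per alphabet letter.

  step 2 ⇒ step 3: CBAACCBACACCB ⇒ CB·A·AC·AC·CB·CB·A·AC·CB·AC·CB·CB·A
    A ↦ AC
    B ↦ A
    C ↦ CB

A->AC, B->A, C->CB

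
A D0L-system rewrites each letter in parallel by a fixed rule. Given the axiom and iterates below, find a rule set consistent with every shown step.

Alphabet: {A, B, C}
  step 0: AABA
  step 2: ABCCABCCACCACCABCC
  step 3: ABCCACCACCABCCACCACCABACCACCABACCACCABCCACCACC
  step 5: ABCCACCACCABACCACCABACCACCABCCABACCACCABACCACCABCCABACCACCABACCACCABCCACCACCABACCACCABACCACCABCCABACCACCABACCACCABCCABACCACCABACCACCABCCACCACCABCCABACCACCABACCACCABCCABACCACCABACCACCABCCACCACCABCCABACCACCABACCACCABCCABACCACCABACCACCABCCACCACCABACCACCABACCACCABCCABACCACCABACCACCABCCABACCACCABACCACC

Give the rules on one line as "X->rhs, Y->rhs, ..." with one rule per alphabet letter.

A->AB, B->CC, C->ACC

  step 2 ⇒ step 3: ABCCABCCACCACCABCC ⇒ AB·CC·ACC·ACC·AB·CC·ACC·ACC·AB·ACC·ACC·AB·ACC·ACC·AB·CC·ACC·ACC
    A ↦ AB
    B ↦ CC
    C ↦ ACC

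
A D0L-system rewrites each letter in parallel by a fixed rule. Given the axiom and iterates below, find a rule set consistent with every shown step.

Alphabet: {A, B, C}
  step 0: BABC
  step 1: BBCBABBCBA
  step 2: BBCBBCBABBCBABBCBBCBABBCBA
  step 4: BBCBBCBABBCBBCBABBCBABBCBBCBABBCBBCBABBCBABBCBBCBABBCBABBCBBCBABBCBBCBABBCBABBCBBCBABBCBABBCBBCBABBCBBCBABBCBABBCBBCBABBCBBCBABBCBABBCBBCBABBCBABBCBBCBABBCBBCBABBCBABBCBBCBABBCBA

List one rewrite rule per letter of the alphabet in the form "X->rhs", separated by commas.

A->BA, B->BBC, C->BA

  step 1 ⇒ step 2: BBCBABBCBA ⇒ BBC·BBC·BA·BBC·BA·BBC·BBC·BA·BBC·BA
    A ↦ BA
    B ↦ BBC
    C ↦ BA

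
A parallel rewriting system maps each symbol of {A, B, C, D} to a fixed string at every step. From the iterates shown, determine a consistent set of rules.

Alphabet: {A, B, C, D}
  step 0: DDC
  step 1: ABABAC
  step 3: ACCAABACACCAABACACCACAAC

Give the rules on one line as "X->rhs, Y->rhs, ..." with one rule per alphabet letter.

A->CA, B->DC, C->AC, D->AB

  step 0 ⇒ step 1: DDC ⇒ AB·AB·AC
    C ↦ AC
    D ↦ AB
    A ↦ CA  (constrained at step 1)
    B ↦ DC  (constrained at step 1)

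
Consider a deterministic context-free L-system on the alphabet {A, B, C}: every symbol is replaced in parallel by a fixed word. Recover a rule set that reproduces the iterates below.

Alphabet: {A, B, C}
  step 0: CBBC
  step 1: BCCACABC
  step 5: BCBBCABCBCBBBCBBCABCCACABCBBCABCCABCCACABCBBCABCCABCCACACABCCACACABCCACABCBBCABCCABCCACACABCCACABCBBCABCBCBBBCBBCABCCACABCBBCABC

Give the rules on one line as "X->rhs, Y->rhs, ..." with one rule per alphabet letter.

  step 0 ⇒ step 1: CBBC ⇒ BC·CA·CA·BC
    B ↦ CA
    C ↦ BC
    A ↦ BB  (constrained at step 1)

A->BB, B->CA, C->BC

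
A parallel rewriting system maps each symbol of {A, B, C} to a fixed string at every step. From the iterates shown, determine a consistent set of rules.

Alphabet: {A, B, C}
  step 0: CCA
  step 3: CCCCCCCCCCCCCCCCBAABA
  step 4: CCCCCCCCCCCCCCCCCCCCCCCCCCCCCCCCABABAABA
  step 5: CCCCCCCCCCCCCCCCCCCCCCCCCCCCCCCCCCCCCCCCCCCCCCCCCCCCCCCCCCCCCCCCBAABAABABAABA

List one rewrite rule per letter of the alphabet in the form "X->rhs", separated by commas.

A->BA, B->A, C->CC

  step 4 ⇒ step 5: CCCCCCCCCCCCCCCCCCCCCCCCCCCCCCCCABABAABA ⇒ CC·CC·CC·CC·CC·CC·CC·CC·CC·CC·CC·CC·CC·CC·CC·CC·CC·CC·CC·CC·CC·CC·CC·CC·CC·CC·CC·CC·CC·CC·CC·CC·BA·A·BA·A·BA·BA·A·BA
    A ↦ BA
    B ↦ A
    C ↦ CC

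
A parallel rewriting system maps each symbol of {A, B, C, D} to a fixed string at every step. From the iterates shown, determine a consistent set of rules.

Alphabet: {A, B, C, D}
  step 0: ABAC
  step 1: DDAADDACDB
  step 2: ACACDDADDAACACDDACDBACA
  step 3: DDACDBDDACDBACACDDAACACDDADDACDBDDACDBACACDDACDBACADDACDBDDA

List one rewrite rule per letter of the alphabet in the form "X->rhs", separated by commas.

  step 2 ⇒ step 3: ACACDDADDAACACDDACDBACA ⇒ DDA·CDB·DDA·CDB·AC·AC·DDA·AC·AC·DDA·DDA·CDB·DDA·CDB·AC·AC·DDA·CDB·AC·A·DDA·CDB·DDA
    A ↦ DDA
    B ↦ A
    C ↦ CDB
    D ↦ AC

A->DDA, B->A, C->CDB, D->AC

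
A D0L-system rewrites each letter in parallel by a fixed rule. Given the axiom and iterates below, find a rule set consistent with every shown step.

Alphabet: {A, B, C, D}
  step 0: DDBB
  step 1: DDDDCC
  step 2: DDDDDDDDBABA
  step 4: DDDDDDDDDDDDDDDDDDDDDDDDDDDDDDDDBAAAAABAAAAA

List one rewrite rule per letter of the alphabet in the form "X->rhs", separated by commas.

A->AA, B->C, C->BA, D->DD

  step 1 ⇒ step 2: DDDDCC ⇒ DD·DD·DD·DD·BA·BA
    C ↦ BA
    D ↦ DD
    A ↦ AA  (constrained at step 2)
  step 0 ⇒ step 1: DDBB ⇒ DD·DD·C·C
    B ↦ C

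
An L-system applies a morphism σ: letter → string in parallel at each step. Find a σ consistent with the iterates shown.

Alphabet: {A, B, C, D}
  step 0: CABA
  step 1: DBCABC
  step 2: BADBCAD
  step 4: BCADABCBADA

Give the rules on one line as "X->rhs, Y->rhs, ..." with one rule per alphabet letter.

A->BC, B->A, C->D, D->B

  step 1 ⇒ step 2: DBCABC ⇒ B·A·D·BC·A·D
    A ↦ BC
    B ↦ A
    C ↦ D
    D ↦ B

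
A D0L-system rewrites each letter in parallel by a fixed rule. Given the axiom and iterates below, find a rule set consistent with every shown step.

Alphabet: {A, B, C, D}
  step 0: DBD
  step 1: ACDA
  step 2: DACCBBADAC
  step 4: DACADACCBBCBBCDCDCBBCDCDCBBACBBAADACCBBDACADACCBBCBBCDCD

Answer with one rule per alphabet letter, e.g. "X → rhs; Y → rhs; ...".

A->DAC, B->CD, C->CBB, D->A

  step 1 ⇒ step 2: ACDA ⇒ DAC·CBB·A·DAC
    A ↦ DAC
    C ↦ CBB
    D ↦ A
  step 0 ⇒ step 1: DBD ⇒ A·CD·A
    B ↦ CD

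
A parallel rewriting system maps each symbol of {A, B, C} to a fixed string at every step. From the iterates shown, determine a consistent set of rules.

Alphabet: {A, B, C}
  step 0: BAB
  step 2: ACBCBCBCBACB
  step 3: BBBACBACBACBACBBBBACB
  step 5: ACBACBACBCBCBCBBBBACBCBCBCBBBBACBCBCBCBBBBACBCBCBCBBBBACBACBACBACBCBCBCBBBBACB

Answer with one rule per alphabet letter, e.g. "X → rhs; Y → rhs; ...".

  step 2 ⇒ step 3: ACBCBCBCBACB ⇒ BBB·A·CB·A·CB·A·CB·A·CB·BBB·A·CB
    A ↦ BBB
    B ↦ CB
    C ↦ A

A->BBB, B->CB, C->A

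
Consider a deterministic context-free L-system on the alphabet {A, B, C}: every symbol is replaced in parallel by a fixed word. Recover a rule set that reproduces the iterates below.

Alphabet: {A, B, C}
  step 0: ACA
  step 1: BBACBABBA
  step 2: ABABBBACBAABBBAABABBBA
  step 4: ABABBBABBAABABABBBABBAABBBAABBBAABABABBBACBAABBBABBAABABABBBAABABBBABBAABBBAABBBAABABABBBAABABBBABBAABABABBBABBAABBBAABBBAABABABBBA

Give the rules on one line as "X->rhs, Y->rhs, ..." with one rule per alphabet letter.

A->BBA, B->AB, C->CBA

  step 1 ⇒ step 2: BBACBABBA ⇒ AB·AB·BBA·CBA·AB·BBA·AB·AB·BBA
    A ↦ BBA
    B ↦ AB
    C ↦ CBA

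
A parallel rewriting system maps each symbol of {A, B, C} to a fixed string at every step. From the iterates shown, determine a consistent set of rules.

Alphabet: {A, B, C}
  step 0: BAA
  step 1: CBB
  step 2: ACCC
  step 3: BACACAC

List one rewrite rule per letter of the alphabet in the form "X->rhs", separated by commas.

A->B, B->C, C->AC

  step 2 ⇒ step 3: ACCC ⇒ B·AC·AC·AC
    A ↦ B
    C ↦ AC
  step 0 ⇒ step 1: BAA ⇒ C·B·B
    B ↦ C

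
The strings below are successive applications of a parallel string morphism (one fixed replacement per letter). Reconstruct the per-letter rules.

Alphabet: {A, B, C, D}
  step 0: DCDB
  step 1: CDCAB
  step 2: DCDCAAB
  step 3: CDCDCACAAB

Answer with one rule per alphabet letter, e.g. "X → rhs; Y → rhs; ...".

  step 2 ⇒ step 3: DCDCAAB ⇒ C·D·C·D·CA·CA·AB
    A ↦ CA
    B ↦ AB
    C ↦ D
    D ↦ C

A->CA, B->AB, C->D, D->C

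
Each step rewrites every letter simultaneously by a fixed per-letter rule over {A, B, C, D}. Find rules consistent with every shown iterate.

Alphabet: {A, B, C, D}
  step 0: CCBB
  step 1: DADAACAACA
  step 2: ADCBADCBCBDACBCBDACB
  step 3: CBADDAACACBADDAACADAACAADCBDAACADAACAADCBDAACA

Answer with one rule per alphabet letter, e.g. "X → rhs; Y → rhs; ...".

A->CB, B->ACA, C->DA, D->AD

  step 2 ⇒ step 3: ADCBADCBCBDACBCBDACB ⇒ CB·AD·DA·ACA·CB·AD·DA·ACA·DA·ACA·AD·CB·DA·ACA·DA·ACA·AD·CB·DA·ACA
    A ↦ CB
    B ↦ ACA
    C ↦ DA
    D ↦ AD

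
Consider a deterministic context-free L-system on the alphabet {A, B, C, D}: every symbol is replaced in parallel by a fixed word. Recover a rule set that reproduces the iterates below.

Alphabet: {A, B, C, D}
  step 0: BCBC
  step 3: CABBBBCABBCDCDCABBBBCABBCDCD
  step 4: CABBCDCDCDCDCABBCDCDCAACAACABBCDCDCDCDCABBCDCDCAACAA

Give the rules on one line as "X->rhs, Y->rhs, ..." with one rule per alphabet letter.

A->BB, B->CD, C->CA, D->A

  step 3 ⇒ step 4: CABBBBCABBCDCDCABBBBCABBCDCD ⇒ CA·BB·CD·CD·CD·CD·CA·BB·CD·CD·CA·A·CA·A·CA·BB·CD·CD·CD·CD·CA·BB·CD·CD·CA·A·CA·A
    A ↦ BB
    B ↦ CD
    C ↦ CA
    D ↦ A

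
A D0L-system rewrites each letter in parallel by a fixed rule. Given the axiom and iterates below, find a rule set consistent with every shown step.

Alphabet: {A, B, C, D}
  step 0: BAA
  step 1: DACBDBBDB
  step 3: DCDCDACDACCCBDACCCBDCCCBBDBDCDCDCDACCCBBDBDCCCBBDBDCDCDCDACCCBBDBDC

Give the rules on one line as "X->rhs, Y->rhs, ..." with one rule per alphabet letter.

A->BDB, B->DAC, C->DC, D->CCB

  step 0 ⇒ step 1: BAA ⇒ DAC·BDB·BDB
    A ↦ BDB
    B ↦ DAC
    C ↦ DC  (constrained at step 1)
    D ↦ CCB  (constrained at step 1)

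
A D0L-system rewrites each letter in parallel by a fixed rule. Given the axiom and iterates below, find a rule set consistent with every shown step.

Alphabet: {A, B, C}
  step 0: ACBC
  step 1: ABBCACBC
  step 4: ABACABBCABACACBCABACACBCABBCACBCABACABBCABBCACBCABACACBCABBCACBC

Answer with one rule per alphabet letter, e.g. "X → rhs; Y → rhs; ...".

A->AB, B->AC, C->BC

  step 0 ⇒ step 1: ACBC ⇒ AB·BC·AC·BC
    A ↦ AB
    B ↦ AC
    C ↦ BC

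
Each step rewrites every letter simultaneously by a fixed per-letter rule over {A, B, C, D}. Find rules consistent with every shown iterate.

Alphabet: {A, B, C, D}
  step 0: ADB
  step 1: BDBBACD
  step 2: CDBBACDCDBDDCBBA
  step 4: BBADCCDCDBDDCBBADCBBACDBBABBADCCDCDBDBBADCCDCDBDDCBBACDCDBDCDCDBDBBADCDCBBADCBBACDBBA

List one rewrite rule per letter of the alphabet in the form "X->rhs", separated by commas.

  step 1 ⇒ step 2: BDBBACD ⇒ CD·BBA·CD·CD·BD·DC·BBA
    A ↦ BD
    B ↦ CD
    C ↦ DC
    D ↦ BBA

A->BD, B->CD, C->DC, D->BBA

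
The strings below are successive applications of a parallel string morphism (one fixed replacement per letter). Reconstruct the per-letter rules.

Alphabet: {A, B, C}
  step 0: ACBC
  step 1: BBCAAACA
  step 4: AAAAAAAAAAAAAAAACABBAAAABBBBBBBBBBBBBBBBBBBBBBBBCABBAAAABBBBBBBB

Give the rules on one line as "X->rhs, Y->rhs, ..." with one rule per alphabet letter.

A->BB, B->AA, C->CA

  step 0 ⇒ step 1: ACBC ⇒ BB·CA·AA·CA
    A ↦ BB
    B ↦ AA
    C ↦ CA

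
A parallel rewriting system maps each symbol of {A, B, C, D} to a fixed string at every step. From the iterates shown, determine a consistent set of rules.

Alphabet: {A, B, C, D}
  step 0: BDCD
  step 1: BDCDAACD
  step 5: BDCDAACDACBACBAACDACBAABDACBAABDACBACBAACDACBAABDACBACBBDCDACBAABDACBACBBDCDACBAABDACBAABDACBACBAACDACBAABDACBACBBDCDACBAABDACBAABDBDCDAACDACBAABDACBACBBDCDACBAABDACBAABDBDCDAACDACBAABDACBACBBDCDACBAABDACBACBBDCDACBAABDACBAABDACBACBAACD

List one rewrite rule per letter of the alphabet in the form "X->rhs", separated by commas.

  step 0 ⇒ step 1: BDCD ⇒ BD·CD·AA·CD
    B ↦ BD
    C ↦ AA
    D ↦ CD
    A ↦ ACB  (constrained at step 1)

A->ACB, B->BD, C->AA, D->CD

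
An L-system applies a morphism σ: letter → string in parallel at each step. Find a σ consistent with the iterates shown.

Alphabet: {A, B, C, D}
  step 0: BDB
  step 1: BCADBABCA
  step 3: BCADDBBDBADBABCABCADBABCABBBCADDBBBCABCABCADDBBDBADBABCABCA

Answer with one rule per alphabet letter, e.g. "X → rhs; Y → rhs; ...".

  step 0 ⇒ step 1: BDB ⇒ BCA·DBA·BCA
    B ↦ BCA
    D ↦ DBA
    A ↦ BB  (constrained at step 1)
    C ↦ DD  (constrained at step 1)

A->BB, B->BCA, C->DD, D->DBA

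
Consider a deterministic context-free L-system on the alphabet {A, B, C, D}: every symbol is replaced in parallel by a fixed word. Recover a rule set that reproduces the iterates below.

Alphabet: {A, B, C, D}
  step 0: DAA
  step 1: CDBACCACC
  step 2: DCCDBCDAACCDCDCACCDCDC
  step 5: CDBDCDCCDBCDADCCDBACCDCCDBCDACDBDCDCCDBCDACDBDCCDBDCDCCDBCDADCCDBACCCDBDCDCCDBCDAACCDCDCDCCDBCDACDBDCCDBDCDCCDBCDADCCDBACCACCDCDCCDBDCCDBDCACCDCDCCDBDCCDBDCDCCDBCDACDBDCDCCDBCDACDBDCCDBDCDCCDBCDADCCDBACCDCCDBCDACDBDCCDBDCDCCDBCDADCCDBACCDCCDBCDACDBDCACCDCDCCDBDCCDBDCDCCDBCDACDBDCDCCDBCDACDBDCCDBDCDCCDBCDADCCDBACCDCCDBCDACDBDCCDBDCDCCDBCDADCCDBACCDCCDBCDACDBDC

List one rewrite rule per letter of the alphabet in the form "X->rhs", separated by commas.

  step 1 ⇒ step 2: CDBACCACC ⇒ DC·CDB·CDA·ACC·DC·DC·ACC·DC·DC
    A ↦ ACC
    B ↦ CDA
    C ↦ DC
    D ↦ CDB

A->ACC, B->CDA, C->DC, D->CDB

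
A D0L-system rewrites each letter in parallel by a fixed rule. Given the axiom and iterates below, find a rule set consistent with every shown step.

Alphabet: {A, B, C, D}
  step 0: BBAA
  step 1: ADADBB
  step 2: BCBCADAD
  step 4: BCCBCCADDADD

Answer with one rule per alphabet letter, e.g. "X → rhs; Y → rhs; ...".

  step 1 ⇒ step 2: ADADBB ⇒ B·C·B·C·AD·AD
    A ↦ B
    B ↦ AD
    D ↦ C
    C ↦ D  (constrained at step 2)

A->B, B->AD, C->D, D->C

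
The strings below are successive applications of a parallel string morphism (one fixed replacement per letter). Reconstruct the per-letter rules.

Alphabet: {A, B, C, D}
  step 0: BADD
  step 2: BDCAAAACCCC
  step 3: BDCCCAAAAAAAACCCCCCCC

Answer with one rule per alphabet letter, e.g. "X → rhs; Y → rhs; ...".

A->AA, B->BD, C->CC, D->C

  step 2 ⇒ step 3: BDCAAAACCCC ⇒ BD·C·CC·AA·AA·AA·AA·CC·CC·CC·CC
    A ↦ AA
    B ↦ BD
    C ↦ CC
    D ↦ C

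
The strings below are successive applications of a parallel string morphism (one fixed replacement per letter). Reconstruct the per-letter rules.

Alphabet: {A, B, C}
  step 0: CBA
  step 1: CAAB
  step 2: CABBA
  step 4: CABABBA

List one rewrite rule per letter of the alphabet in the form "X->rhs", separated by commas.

A->B, B->A, C->CA

  step 1 ⇒ step 2: CAAB ⇒ CA·B·B·A
    A ↦ B
    B ↦ A
    C ↦ CA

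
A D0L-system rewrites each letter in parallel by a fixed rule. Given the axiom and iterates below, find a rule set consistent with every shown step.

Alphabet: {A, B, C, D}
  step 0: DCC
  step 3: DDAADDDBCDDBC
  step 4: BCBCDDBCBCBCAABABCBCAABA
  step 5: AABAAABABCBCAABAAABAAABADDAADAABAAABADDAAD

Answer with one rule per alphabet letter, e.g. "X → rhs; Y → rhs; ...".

  step 4 ⇒ step 5: BCBCDDBCBCBCAABABCBCAABA ⇒ AA·BA·AA·BA·BC·BC·AA·BA·AA·BA·AA·BA·D·D·AA·D·AA·BA·AA·BA·D·D·AA·D
    A ↦ D
    B ↦ AA
    C ↦ BA
    D ↦ BC

A->D, B->AA, C->BA, D->BC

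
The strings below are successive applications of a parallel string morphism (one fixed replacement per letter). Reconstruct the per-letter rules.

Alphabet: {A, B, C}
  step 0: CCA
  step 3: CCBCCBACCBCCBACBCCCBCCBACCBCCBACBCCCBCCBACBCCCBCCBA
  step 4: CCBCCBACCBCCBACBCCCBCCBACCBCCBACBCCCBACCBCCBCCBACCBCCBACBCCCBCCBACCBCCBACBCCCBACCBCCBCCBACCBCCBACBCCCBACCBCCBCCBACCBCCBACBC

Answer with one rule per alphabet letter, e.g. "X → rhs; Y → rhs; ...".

  step 3 ⇒ step 4: CCBCCBACCBCCBACBCCCBCCBACCBCCBACBCCCBCCBACBCCCBCCBA ⇒ CCB·CCB·A·CCB·CCB·A·CBC·CCB·CCB·A·CCB·CCB·A·CBC·CCB·A·CCB·CCB·CCB·A·CCB·CCB·A·CBC·CCB·CCB·A·CCB·CCB·A·CBC·CCB·A·CCB·CCB·CCB·A·CCB·CCB·A·CBC·CCB·A·CCB·CCB·CCB·A·CCB·CCB·A·CBC
    A ↦ CBC
    B ↦ A
    C ↦ CCB

A->CBC, B->A, C->CCB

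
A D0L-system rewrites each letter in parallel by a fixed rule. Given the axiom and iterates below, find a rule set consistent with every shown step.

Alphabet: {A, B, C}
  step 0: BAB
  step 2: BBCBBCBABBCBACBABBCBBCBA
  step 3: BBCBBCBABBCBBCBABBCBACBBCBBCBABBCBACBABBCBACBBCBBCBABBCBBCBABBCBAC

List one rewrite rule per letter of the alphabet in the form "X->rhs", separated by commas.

  step 2 ⇒ step 3: BBCBBCBABBCBACBABBCBBCBA ⇒ BBC·BBC·BA·BBC·BBC·BA·BBC·BAC·BBC·BBC·BA·BBC·BAC·BA·BBC·BAC·BBC·BBC·BA·BBC·BBC·BA·BBC·BAC
    A ↦ BAC
    B ↦ BBC
    C ↦ BA

A->BAC, B->BBC, C->BA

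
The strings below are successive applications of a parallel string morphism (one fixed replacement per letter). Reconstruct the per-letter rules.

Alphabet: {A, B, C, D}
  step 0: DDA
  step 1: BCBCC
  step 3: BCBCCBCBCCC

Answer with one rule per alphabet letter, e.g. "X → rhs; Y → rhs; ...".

  step 0 ⇒ step 1: DDA ⇒ BC·BC·C
    A ↦ C
    D ↦ BC
    B ↦ DD  (constrained at step 1)
    C ↦ A  (constrained at step 1)

A->C, B->DD, C->A, D->BC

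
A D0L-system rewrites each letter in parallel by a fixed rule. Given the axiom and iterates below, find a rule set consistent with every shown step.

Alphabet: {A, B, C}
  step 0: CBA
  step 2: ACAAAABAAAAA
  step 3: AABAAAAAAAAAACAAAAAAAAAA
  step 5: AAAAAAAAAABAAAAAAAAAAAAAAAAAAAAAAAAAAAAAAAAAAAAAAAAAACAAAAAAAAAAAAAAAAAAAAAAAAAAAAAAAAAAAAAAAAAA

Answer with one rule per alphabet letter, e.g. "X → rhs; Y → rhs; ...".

A->AA, B->AC, C->BA

  step 2 ⇒ step 3: ACAAAABAAAAA ⇒ AA·BA·AA·AA·AA·AA·AC·AA·AA·AA·AA·AA
    A ↦ AA
    B ↦ AC
    C ↦ BA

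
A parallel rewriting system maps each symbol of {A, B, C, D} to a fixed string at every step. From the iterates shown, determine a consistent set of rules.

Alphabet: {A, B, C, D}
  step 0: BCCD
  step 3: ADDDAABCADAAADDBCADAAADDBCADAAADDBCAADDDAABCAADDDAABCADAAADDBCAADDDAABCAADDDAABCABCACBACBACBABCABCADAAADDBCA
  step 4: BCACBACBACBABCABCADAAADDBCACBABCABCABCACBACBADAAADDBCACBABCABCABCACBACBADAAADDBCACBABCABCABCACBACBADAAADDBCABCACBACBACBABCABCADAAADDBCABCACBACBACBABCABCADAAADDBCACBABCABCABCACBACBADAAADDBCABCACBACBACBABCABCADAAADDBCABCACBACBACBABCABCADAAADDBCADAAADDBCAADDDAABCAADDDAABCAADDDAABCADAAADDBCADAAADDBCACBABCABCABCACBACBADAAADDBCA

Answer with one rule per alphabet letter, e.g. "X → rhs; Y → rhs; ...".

  step 3 ⇒ step 4: ADDDAABCADAAADDBCADAAADDBCADAAADDBCAADDDAABCAADDDAABCADAAADDBCAADDDAABCAADDDAABCABCACBACBACBABCABCADAAADDBCA ⇒ BCA·CBA·CBA·CBA·BCA·BCA·DAA·ADD·BCA·CBA·BCA·BCA·BCA·CBA·CBA·DAA·ADD·BCA·CBA·BCA·BCA·BCA·CBA·CBA·DAA·ADD·BCA·CBA·BCA·BCA·BCA·CBA·CBA·DAA·ADD·BCA·BCA·CBA·CBA·CBA·BCA·BCA·DAA·ADD·BCA·BCA·CBA·CBA·CBA·BCA·BCA·DAA·ADD·BCA·CBA·BCA·BCA·BCA·CBA·CBA·DAA·ADD·BCA·BCA·CBA·CBA·CBA·BCA·BCA·DAA·ADD·BCA·BCA·CBA·CBA·CBA·BCA·BCA·DAA·ADD·BCA·DAA·ADD·BCA·ADD·DAA·BCA·ADD·DAA·BCA·ADD·DAA·BCA·DAA·ADD·BCA·DAA·ADD·BCA·CBA·BCA·BCA·BCA·CBA·CBA·DAA·ADD·BCA
    A ↦ BCA
    B ↦ DAA
    C ↦ ADD
    D ↦ CBA

A->BCA, B->DAA, C->ADD, D->CBA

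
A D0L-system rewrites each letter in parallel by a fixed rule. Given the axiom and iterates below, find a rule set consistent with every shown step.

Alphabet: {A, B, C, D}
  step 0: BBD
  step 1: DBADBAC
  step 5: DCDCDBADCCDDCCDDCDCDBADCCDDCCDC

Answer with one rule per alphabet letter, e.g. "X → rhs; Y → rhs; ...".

A->DC, B->DBA, C->D, D->C

  step 0 ⇒ step 1: BBD ⇒ DBA·DBA·C
    B ↦ DBA
    D ↦ C
    A ↦ DC  (constrained at step 1)
    C ↦ D  (constrained at step 1)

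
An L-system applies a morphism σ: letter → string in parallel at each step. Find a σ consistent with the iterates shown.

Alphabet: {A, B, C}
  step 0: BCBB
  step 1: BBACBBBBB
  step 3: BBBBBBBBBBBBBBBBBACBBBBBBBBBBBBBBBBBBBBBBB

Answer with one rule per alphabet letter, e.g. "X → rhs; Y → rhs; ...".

A->BBB, B->BB, C->ACB

  step 0 ⇒ step 1: BCBB ⇒ BB·ACB·BB·BB
    B ↦ BB
    C ↦ ACB
    A ↦ BBB  (constrained at step 1)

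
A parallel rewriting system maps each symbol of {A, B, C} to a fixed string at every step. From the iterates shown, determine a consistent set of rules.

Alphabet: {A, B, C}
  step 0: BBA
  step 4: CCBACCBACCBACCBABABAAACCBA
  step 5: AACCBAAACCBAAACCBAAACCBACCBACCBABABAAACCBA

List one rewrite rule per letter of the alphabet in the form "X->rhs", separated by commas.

  step 4 ⇒ step 5: CCBACCBACCBACCBABABAAACCBA ⇒ A·A·CC·BA·A·A·CC·BA·A·A·CC·BA·A·A·CC·BA·CC·BA·CC·BA·BA·BA·A·A·CC·BA
    A ↦ BA
    B ↦ CC
    C ↦ A

A->BA, B->CC, C->A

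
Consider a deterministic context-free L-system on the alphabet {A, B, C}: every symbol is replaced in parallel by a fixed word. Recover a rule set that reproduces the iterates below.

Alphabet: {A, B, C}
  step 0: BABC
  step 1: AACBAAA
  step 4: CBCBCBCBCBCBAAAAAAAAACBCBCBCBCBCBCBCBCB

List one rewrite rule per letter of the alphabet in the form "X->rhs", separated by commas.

  step 0 ⇒ step 1: BABC ⇒ AA·CB·AA·A
    A ↦ CB
    B ↦ AA
    C ↦ A

A->CB, B->AA, C->A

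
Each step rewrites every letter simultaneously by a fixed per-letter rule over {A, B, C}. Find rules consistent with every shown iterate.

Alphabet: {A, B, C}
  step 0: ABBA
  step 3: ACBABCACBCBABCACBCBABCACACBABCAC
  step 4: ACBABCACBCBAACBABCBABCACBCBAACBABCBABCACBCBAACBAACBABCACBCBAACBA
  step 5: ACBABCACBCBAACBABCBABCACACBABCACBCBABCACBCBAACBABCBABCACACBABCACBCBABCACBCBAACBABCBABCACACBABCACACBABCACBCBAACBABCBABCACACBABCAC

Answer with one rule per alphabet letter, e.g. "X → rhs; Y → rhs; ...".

  step 4 ⇒ step 5: ACBABCACBCBAACBABCBABCACBCBAACBABCBABCACBCBAACBAACBABCACBCBAACBA ⇒ AC·BA·BC·AC·BC·BA·AC·BA·BC·BA·BC·AC·AC·BA·BC·AC·BC·BA·BC·AC·BC·BA·AC·BA·BC·BA·BC·AC·AC·BA·BC·AC·BC·BA·BC·AC·BC·BA·AC·BA·BC·BA·BC·AC·AC·BA·BC·AC·AC·BA·BC·AC·BC·BA·AC·BA·BC·BA·BC·AC·AC·BA·BC·AC
    A ↦ AC
    B ↦ BC
    C ↦ BA

A->AC, B->BC, C->BA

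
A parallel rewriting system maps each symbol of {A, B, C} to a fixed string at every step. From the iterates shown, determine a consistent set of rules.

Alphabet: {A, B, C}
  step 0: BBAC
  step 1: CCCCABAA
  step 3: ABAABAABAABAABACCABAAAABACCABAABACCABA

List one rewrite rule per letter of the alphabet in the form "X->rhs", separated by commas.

A->ABA, B->CC, C->A

  step 0 ⇒ step 1: BBAC ⇒ CC·CC·ABA·A
    A ↦ ABA
    B ↦ CC
    C ↦ A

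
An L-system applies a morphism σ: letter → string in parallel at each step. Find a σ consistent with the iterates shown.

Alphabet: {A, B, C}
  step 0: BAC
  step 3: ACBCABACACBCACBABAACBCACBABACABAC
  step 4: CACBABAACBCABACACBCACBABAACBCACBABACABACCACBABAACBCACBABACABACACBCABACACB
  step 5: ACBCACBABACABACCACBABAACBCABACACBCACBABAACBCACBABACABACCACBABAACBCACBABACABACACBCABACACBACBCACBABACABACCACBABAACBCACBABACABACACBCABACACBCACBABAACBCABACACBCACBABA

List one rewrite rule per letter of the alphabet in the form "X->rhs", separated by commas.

  step 4 ⇒ step 5: CACBABAACBCABACACBCACBABAACBCACBABACABACCACBABAACBCACBABACABACACBCABACACB ⇒ ACB·C·ACB·ABA·C·ABA·C·C·ACB·ABA·ACB·C·ABA·C·ACB·C·ACB·ABA·ACB·C·ACB·ABA·C·ABA·C·C·ACB·ABA·ACB·C·ACB·ABA·C·ABA·C·ACB·C·ABA·C·ACB·ACB·C·ACB·ABA·C·ABA·C·C·ACB·ABA·ACB·C·ACB·ABA·C·ABA·C·ACB·C·ABA·C·ACB·C·ACB·ABA·ACB·C·ABA·C·ACB·C·ACB·ABA
    A ↦ C
    B ↦ ABA
    C ↦ ACB

A->C, B->ABA, C->ACB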